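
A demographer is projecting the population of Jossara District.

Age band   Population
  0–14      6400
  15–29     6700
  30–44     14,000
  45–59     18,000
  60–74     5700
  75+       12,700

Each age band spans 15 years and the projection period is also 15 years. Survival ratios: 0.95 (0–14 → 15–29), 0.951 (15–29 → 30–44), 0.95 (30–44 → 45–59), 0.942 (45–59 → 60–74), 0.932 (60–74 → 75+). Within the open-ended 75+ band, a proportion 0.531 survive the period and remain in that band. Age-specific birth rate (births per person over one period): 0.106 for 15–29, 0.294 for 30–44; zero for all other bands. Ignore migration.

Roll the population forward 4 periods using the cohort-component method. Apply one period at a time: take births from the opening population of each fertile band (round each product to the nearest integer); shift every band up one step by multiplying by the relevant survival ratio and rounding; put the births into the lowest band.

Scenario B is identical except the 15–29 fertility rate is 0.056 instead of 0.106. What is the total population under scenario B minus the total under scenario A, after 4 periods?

-1022

Period 1:
Births: 6700 × 0.106 = 710 ; 14000 × 0.294 = 4116 — total 4826
15–29: 6400 × 0.95 = 6080
30–44: 6700 × 0.951 = 6372
45–59: 14000 × 0.95 = 13300
60–74: 18000 × 0.942 = 16956
75+: 5700 × 0.932 + 12700 × 0.531 = 5312 + 6744 = 12056
Population now: 0–14=4826, 15–29=6080, 30–44=6372, 45–59=13300, 60–74=16956, 75+=12056
Period 2:
Births: 6080 × 0.106 = 644 ; 6372 × 0.294 = 1873 — total 2517
15–29: 4826 × 0.95 = 4585
30–44: 6080 × 0.951 = 5782
45–59: 6372 × 0.95 = 6053
60–74: 13300 × 0.942 = 12529
75+: 16956 × 0.932 + 12056 × 0.531 = 15803 + 6402 = 22205
Population now: 0–14=2517, 15–29=4585, 30–44=5782, 45–59=6053, 60–74=12529, 75+=22205
Period 3:
Births: 4585 × 0.106 = 486 ; 5782 × 0.294 = 1700 — total 2186
15–29: 2517 × 0.95 = 2391
30–44: 4585 × 0.951 = 4360
45–59: 5782 × 0.95 = 5493
60–74: 6053 × 0.942 = 5702
75+: 12529 × 0.932 + 22205 × 0.531 = 11677 + 11791 = 23468
Population now: 0–14=2186, 15–29=2391, 30–44=4360, 45–59=5493, 60–74=5702, 75+=23468
Period 4:
Births: 2391 × 0.106 = 253 ; 4360 × 0.294 = 1282 — total 1535
15–29: 2186 × 0.95 = 2077
30–44: 2391 × 0.951 = 2274
45–59: 4360 × 0.95 = 4142
60–74: 5493 × 0.942 = 5174
75+: 5702 × 0.932 + 23468 × 0.531 = 5314 + 12462 = 17776
Population now: 0–14=1535, 15–29=2077, 30–44=2274, 45–59=4142, 60–74=5174, 75+=17776
Scenario A total after 4 periods: 32978
Scenario B projection —
Period 1:
Births: 6700 × 0.056 = 375 ; 14000 × 0.294 = 4116 — total 4491
15–29: 6400 × 0.95 = 6080
30–44: 6700 × 0.951 = 6372
45–59: 14000 × 0.95 = 13300
60–74: 18000 × 0.942 = 16956
75+: 5700 × 0.932 + 12700 × 0.531 = 5312 + 6744 = 12056
Population now: 0–14=4491, 15–29=6080, 30–44=6372, 45–59=13300, 60–74=16956, 75+=12056
Period 2:
Births: 6080 × 0.056 = 340 ; 6372 × 0.294 = 1873 — total 2213
15–29: 4491 × 0.95 = 4266
30–44: 6080 × 0.951 = 5782
45–59: 6372 × 0.95 = 6053
60–74: 13300 × 0.942 = 12529
75+: 16956 × 0.932 + 12056 × 0.531 = 15803 + 6402 = 22205
Population now: 0–14=2213, 15–29=4266, 30–44=5782, 45–59=6053, 60–74=12529, 75+=22205
Period 3:
Births: 4266 × 0.056 = 239 ; 5782 × 0.294 = 1700 — total 1939
15–29: 2213 × 0.95 = 2102
30–44: 4266 × 0.951 = 4057
45–59: 5782 × 0.95 = 5493
60–74: 6053 × 0.942 = 5702
75+: 12529 × 0.932 + 22205 × 0.531 = 11677 + 11791 = 23468
Population now: 0–14=1939, 15–29=2102, 30–44=4057, 45–59=5493, 60–74=5702, 75+=23468
Period 4:
Births: 2102 × 0.056 = 118 ; 4057 × 0.294 = 1193 — total 1311
15–29: 1939 × 0.95 = 1842
30–44: 2102 × 0.951 = 1999
45–59: 4057 × 0.95 = 3854
60–74: 5493 × 0.942 = 5174
75+: 5702 × 0.932 + 23468 × 0.531 = 5314 + 12462 = 17776
Population now: 0–14=1311, 15–29=1842, 30–44=1999, 45–59=3854, 60–74=5174, 75+=17776
Scenario B total after 4 periods: 31956
Difference B − A = 31956 − 32978 = -1022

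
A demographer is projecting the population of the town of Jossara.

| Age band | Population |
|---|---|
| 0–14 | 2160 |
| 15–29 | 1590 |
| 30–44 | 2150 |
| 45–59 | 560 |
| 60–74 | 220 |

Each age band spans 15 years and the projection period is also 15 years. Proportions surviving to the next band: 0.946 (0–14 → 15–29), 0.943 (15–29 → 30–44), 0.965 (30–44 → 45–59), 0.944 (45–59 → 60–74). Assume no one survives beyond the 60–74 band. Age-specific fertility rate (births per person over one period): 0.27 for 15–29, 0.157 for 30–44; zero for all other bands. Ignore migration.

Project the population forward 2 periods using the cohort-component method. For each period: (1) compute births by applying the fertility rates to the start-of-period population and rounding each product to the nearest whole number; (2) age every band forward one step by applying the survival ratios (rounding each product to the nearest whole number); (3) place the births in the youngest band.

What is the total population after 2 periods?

6846

Numbering the groups 1..5 from youngest to oldest:
Period 1.
Births: 1590 × 0.27 = 429  |  2150 × 0.157 = 338 — total 767
Group 2: 2160 × 0.946 = 2043
Group 3: 1590 × 0.943 = 1499
Group 4: 2150 × 0.965 = 2075
Group 5: 560 × 0.944 = 529
Population now: 0–14=767, 15–29=2043, 30–44=1499, 45–59=2075, 60–74=529
Period 2.
Births: 2043 × 0.27 = 552  |  1499 × 0.157 = 235 — total 787
Group 2: 767 × 0.946 = 726
Group 3: 2043 × 0.943 = 1927
Group 4: 1499 × 0.965 = 1447
Group 5: 2075 × 0.944 = 1959
Population now: 0–14=787, 15–29=726, 30–44=1927, 45–59=1447, 60–74=1959
Total after period 2: 787 + 726 + 1927 + 1447 + 1959 = 6846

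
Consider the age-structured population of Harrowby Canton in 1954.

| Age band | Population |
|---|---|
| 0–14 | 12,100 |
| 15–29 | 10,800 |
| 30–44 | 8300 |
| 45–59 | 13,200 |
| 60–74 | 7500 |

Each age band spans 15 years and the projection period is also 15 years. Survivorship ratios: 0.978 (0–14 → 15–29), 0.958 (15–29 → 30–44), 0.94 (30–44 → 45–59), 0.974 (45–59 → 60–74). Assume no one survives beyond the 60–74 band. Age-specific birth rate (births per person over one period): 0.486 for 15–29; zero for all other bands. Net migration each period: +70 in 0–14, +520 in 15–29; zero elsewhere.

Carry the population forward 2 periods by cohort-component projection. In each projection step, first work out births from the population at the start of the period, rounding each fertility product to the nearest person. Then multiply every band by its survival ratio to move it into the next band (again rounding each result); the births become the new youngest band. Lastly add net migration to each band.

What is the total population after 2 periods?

Call the groups 1 to 5, youngest first.
Period 1.
Births: 10800 * 0.486 = 5249
Group 2: 12100 * 0.978 = 11834
Group 3: 10800 * 0.958 = 10346
Group 4: 8300 * 0.94 = 7802
Group 5: 13200 * 0.974 = 12857
Net migration: Group 1 + 70 → 5319; Group 2 + 520 → 12354
Giving 5319 / 12354 / 10346 / 7802 / 12857.
Period 2.
Births: 12354 * 0.486 = 6004
Group 2: 5319 * 0.978 = 5202
Group 3: 12354 * 0.958 = 11835
Group 4: 10346 * 0.94 = 9725
Group 5: 7802 * 0.974 = 7599
Net migration: Group 1 + 70 → 6074; Group 2 + 520 → 5722
Giving 6074 / 5722 / 11835 / 9725 / 7599.
Total after period 2: 6074 + 5722 + 11835 + 9725 + 7599 = 40955

40955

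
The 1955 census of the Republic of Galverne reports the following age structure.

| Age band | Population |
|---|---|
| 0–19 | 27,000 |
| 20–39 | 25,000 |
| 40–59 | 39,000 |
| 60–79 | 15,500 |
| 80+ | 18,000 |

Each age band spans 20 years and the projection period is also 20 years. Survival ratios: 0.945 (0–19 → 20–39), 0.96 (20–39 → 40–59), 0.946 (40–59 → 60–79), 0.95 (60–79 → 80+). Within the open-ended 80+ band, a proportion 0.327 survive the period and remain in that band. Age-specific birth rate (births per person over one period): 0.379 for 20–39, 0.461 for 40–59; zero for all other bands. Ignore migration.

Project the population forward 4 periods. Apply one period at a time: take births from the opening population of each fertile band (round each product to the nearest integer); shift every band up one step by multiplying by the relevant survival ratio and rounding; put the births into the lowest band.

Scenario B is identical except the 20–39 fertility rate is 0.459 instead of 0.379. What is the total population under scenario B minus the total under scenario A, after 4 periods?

After projecting period 1:
Births: 25000 × 0.379 = 9475, 39000 × 0.461 = 17979 ⇒ total 27454
20–39: 27000 × 0.945 = 25515
40–59: 25000 × 0.96 = 24000
60–79: 39000 × 0.946 = 36894
80+: 15500 × 0.95 + 18000 × 0.327 = 14725 + 5886 = 20611
End of period: [27454, 25515, 24000, 36894, 20611]
After projecting period 2:
Births: 25515 × 0.379 = 9670, 24000 × 0.461 = 11064 ⇒ total 20734
20–39: 27454 × 0.945 = 25944
40–59: 25515 × 0.96 = 24494
60–79: 24000 × 0.946 = 22704
80+: 36894 × 0.95 + 20611 × 0.327 = 35049 + 6740 = 41789
End of period: [20734, 25944, 24494, 22704, 41789]
After projecting period 3:
Births: 25944 × 0.379 = 9833, 24494 × 0.461 = 11292 ⇒ total 21125
20–39: 20734 × 0.945 = 19594
40–59: 25944 × 0.96 = 24906
60–79: 24494 × 0.946 = 23171
80+: 22704 × 0.95 + 41789 × 0.327 = 21569 + 13665 = 35234
End of period: [21125, 19594, 24906, 23171, 35234]
After projecting period 4:
Births: 19594 × 0.379 = 7426, 24906 × 0.461 = 11482 ⇒ total 18908
20–39: 21125 × 0.945 = 19963
40–59: 19594 × 0.96 = 18810
60–79: 24906 × 0.946 = 23561
80+: 23171 × 0.95 + 35234 × 0.327 = 22012 + 11522 = 33534
End of period: [18908, 19963, 18810, 23561, 33534]
Scenario A total after 4 periods: 114776
Scenario B projection —
After projecting period 1:
Births: 25000 × 0.459 = 11475, 39000 × 0.461 = 17979 ⇒ total 29454
20–39: 27000 × 0.945 = 25515
40–59: 25000 × 0.96 = 24000
60–79: 39000 × 0.946 = 36894
80+: 15500 × 0.95 + 18000 × 0.327 = 14725 + 5886 = 20611
End of period: [29454, 25515, 24000, 36894, 20611]
After projecting period 2:
Births: 25515 × 0.459 = 11711, 24000 × 0.461 = 11064 ⇒ total 22775
20–39: 29454 × 0.945 = 27834
40–59: 25515 × 0.96 = 24494
60–79: 24000 × 0.946 = 22704
80+: 36894 × 0.95 + 20611 × 0.327 = 35049 + 6740 = 41789
End of period: [22775, 27834, 24494, 22704, 41789]
After projecting period 3:
Births: 27834 × 0.459 = 12776, 24494 × 0.461 = 11292 ⇒ total 24068
20–39: 22775 × 0.945 = 21522
40–59: 27834 × 0.96 = 26721
60–79: 24494 × 0.946 = 23171
80+: 22704 × 0.95 + 41789 × 0.327 = 21569 + 13665 = 35234
End of period: [24068, 21522, 26721, 23171, 35234]
After projecting period 4:
Births: 21522 × 0.459 = 9879, 26721 × 0.461 = 12318 ⇒ total 22197
20–39: 24068 × 0.945 = 22744
40–59: 21522 × 0.96 = 20661
60–79: 26721 × 0.946 = 25278
80+: 23171 × 0.95 + 35234 × 0.327 = 22012 + 11522 = 33534
End of period: [22197, 22744, 20661, 25278, 33534]
Scenario B total after 4 periods: 124414
Difference B − A = 124414 − 114776 = 9638

9638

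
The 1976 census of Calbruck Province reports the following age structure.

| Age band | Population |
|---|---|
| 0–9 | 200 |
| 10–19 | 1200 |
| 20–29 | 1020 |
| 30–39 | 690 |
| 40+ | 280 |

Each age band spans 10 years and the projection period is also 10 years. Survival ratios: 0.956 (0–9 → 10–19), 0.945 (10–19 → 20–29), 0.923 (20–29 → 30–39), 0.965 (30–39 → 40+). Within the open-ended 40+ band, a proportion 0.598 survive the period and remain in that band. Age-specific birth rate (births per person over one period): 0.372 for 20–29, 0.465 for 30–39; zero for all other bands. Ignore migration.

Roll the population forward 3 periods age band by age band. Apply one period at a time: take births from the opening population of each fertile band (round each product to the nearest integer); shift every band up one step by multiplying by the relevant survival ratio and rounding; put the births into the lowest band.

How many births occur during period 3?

554

Let group 1 be 0–9 through group 5 = 40+.
Period 1:
Births: 1020 * 0.372 = 379, 690 * 0.465 = 321 ⇒ total 700
Group 2: 200 * 0.956 = 191
Group 3: 1200 * 0.945 = 1134
Group 4: 1020 * 0.923 = 941
Group 5: 690 * 0.965 + 280 * 0.598 = 666 + 167 = 833
Giving 700 / 191 / 1134 / 941 / 833.
Period 2:
Births: 1134 * 0.372 = 422, 941 * 0.465 = 438 ⇒ total 860
Group 2: 700 * 0.956 = 669
Group 3: 191 * 0.945 = 180
Group 4: 1134 * 0.923 = 1047
Group 5: 941 * 0.965 + 833 * 0.598 = 908 + 498 = 1406
Giving 860 / 669 / 180 / 1047 / 1406.
Period 3:
Births: 180 * 0.372 = 67, 1047 * 0.465 = 487 ⇒ total 554
Group 2: 860 * 0.956 = 822
Group 3: 669 * 0.945 = 632
Group 4: 180 * 0.923 = 166
Group 5: 1047 * 0.965 + 1406 * 0.598 = 1010 + 841 = 1851
Giving 554 / 822 / 632 / 166 / 1851.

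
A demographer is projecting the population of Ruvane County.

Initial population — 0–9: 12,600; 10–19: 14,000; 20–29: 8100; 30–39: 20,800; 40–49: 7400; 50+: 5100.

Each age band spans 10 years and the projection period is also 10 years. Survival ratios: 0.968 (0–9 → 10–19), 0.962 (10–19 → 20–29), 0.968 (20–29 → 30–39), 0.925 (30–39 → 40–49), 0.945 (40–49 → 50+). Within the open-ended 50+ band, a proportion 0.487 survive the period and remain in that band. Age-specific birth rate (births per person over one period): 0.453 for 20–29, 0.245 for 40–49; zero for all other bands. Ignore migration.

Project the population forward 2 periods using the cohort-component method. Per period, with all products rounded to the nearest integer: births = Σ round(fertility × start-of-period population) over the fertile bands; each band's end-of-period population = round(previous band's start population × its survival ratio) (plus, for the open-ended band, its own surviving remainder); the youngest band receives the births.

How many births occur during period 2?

10815

[period 1]
Births: 8100 * 0.453 = 3669, 7400 * 0.245 = 1813 → total 5482
10–19: 12600 * 0.968 = 12197
20–29: 14000 * 0.962 = 13468
30–39: 8100 * 0.968 = 7841
40–49: 20800 * 0.925 = 19240
50+: 7400 * 0.945 + 5100 * 0.487 = 6993 + 2484 = 9477
→ [5482, 12197, 13468, 7841, 19240, 9477]
[period 2]
Births: 13468 * 0.453 = 6101, 19240 * 0.245 = 4714 → total 10815
10–19: 5482 * 0.968 = 5307
20–29: 12197 * 0.962 = 11734
30–39: 13468 * 0.968 = 13037
40–49: 7841 * 0.925 = 7253
50+: 19240 * 0.945 + 9477 * 0.487 = 18182 + 4615 = 22797
→ [10815, 5307, 11734, 13037, 7253, 22797]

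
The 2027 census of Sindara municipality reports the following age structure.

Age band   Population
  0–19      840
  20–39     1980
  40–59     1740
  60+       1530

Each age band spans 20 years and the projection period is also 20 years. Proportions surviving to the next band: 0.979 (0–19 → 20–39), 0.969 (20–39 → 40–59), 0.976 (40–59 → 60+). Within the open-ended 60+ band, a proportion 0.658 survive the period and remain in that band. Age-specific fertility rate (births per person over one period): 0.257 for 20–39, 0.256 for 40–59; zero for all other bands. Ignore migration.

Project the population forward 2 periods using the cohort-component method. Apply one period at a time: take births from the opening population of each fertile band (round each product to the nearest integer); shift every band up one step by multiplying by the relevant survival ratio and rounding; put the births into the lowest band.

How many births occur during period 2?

Period 1.
Births: 1980 × 0.257 = 509, 1740 × 0.256 = 445 ⇒ total 954
20–39: 840 × 0.979 = 822
40–59: 1980 × 0.969 = 1919
60+: 1740 × 0.976 + 1530 × 0.658 = 1698 + 1007 = 2705
→ [954, 822, 1919, 2705]
Period 2.
Births: 822 × 0.257 = 211, 1919 × 0.256 = 491 ⇒ total 702
20–39: 954 × 0.979 = 934
40–59: 822 × 0.969 = 797
60+: 1919 × 0.976 + 2705 × 0.658 = 1873 + 1780 = 3653
→ [702, 934, 797, 3653]

702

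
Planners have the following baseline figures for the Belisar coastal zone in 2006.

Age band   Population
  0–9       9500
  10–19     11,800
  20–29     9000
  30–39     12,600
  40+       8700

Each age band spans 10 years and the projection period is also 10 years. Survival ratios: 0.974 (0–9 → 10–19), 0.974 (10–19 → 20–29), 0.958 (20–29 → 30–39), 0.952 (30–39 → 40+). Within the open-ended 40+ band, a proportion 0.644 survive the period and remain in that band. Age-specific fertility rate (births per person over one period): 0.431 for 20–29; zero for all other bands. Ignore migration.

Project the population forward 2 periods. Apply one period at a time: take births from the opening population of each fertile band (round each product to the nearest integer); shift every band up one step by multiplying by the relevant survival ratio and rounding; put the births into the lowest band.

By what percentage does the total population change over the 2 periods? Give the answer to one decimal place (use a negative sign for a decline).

-6.4

Numbering the groups 1..5 from youngest to oldest:
Period 1.
Births: 9000 * 0.431 = 3879
Group 2: 9500 * 0.974 = 9253
Group 3: 11800 * 0.974 = 11493
Group 4: 9000 * 0.958 = 8622
Group 5: 12600 * 0.952 + 8700 * 0.644 = 11995 + 5603 = 17598
Giving 3879 / 9253 / 11493 / 8622 / 17598.
Period 2.
Births: 11493 * 0.431 = 4953
Group 2: 3879 * 0.974 = 3778
Group 3: 9253 * 0.974 = 9012
Group 4: 11493 * 0.958 = 11010
Group 5: 8622 * 0.952 + 17598 * 0.644 = 8208 + 11333 = 19541
Giving 4953 / 3778 / 9012 / 11010 / 19541.
Total: 51600 → 48294; change = -3306; percentage change = -6.4%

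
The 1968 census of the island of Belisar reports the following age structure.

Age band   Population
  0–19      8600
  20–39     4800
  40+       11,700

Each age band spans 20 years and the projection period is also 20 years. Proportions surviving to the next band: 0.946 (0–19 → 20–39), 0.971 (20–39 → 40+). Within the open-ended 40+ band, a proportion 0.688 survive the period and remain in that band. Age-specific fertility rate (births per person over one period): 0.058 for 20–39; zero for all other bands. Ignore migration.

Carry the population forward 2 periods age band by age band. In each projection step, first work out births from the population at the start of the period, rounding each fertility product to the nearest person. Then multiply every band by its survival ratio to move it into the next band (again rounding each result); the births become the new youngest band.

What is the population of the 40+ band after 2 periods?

(Groups numbered youngest = 1 to oldest = 3.)
After projecting period 1:
Births: 4800 × 0.058 = 278
Group 2: 8600 × 0.946 = 8136
Group 3: 4800 × 0.971 + 11700 × 0.688 = 4661 + 8050 = 12711
→ [278, 8136, 12711]
After projecting period 2:
Births: 8136 × 0.058 = 472
Group 2: 278 × 0.946 = 263
Group 3: 8136 × 0.971 + 12711 × 0.688 = 7900 + 8745 = 16645
→ [472, 263, 16645]

16645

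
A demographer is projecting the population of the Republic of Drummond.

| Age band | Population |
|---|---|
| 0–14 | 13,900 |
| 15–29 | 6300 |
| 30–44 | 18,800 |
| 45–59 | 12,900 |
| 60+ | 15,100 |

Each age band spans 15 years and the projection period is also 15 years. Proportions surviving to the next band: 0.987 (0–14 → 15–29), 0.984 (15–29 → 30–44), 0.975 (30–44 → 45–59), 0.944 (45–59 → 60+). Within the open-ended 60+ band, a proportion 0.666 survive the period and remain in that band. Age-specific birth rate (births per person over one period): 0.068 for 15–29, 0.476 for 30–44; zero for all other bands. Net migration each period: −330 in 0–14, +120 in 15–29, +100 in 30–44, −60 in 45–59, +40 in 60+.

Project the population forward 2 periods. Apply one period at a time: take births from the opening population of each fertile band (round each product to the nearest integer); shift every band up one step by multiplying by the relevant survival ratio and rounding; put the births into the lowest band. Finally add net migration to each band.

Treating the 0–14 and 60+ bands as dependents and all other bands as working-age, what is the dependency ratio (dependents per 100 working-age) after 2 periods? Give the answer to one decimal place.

123.9

(Bands numbered youngest = 1 to oldest = 5.)
— Period 1 —
Births: 6300 × 0.068 = 428  |  18800 × 0.476 = 8949 ⇒ total 9377
Band 2: 13900 × 0.987 = 13719
Band 3: 6300 × 0.984 = 6199
Band 4: 18800 × 0.975 = 18330
Band 5: 12900 × 0.944 + 15100 × 0.666 = 12178 + 10057 = 22235
Net migration: Band 1 − 330 → 9047; Band 2 + 120 → 13839; Band 3 + 100 → 6299; Band 4 − 60 → 18270; Band 5 + 40 → 22275
Giving 9047 / 13839 / 6299 / 18270 / 22275.
— Period 2 —
Births: 13839 × 0.068 = 941  |  6299 × 0.476 = 2998 ⇒ total 3939
Band 2: 9047 × 0.987 = 8929
Band 3: 13839 × 0.984 = 13618
Band 4: 6299 × 0.975 = 6142
Band 5: 18270 × 0.944 + 22275 × 0.666 = 17247 + 14835 = 32082
Net migration: Band 1 − 330 → 3609; Band 2 + 120 → 9049; Band 3 + 100 → 13718; Band 4 − 60 → 6082; Band 5 + 40 → 32122
Giving 3609 / 9049 / 13718 / 6082 / 32122.
Dependents (band 0–14 + band 60+) = 3609 + 32122 = 35731; working-age = 28849; ratio = 35731/28849 × 100 = 123.9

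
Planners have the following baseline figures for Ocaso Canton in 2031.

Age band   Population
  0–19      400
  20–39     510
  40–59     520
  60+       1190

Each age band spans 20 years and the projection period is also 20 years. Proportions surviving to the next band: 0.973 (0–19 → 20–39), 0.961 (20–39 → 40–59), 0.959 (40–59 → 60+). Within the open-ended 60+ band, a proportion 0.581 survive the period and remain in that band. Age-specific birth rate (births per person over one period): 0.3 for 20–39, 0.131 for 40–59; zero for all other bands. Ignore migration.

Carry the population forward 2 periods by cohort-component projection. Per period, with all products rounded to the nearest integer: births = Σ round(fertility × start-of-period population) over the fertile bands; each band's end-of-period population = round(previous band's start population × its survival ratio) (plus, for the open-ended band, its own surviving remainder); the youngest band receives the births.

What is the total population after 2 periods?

1931

Period 1.
Births: 510 × 0.3 = 153  |  520 × 0.131 = 68 ⇒ total 221
20–39: 400 × 0.973 = 389
40–59: 510 × 0.961 = 490
60+: 520 × 0.959 + 1190 × 0.581 = 499 + 691 = 1190
End of period: [221, 389, 490, 1190]
Period 2.
Births: 389 × 0.3 = 117  |  490 × 0.131 = 64 ⇒ total 181
20–39: 221 × 0.973 = 215
40–59: 389 × 0.961 = 374
60+: 490 × 0.959 + 1190 × 0.581 = 470 + 691 = 1161
End of period: [181, 215, 374, 1161]
Total after period 2: 181 + 215 + 374 + 1161 = 1931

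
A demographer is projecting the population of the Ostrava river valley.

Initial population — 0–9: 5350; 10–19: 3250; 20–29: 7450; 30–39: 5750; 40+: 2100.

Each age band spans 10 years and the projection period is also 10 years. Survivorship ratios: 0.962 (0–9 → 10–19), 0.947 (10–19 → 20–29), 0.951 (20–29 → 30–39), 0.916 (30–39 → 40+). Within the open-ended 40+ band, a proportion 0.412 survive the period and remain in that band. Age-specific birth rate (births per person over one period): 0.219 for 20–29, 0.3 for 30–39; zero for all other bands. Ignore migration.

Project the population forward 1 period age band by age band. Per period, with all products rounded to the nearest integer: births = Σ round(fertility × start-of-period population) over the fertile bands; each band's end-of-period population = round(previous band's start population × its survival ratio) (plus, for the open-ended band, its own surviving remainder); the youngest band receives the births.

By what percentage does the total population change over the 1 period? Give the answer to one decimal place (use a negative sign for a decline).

3.8

Let band 1 be 0–9 through band 5 = 40+.
After projecting period 1:
Births: 7450 * 0.219 = 1632, 5750 * 0.3 = 1725 — total 3357
Band 2: 5350 * 0.962 = 5147
Band 3: 3250 * 0.947 = 3078
Band 4: 7450 * 0.951 = 7085
Band 5: 5750 * 0.916 + 2100 * 0.412 = 5267 + 865 = 6132
Population now: 0–9=3357, 10–19=5147, 20–29=3078, 30–39=7085, 40+=6132
Total: 23900 → 24799; change = 899; percentage change = 3.8%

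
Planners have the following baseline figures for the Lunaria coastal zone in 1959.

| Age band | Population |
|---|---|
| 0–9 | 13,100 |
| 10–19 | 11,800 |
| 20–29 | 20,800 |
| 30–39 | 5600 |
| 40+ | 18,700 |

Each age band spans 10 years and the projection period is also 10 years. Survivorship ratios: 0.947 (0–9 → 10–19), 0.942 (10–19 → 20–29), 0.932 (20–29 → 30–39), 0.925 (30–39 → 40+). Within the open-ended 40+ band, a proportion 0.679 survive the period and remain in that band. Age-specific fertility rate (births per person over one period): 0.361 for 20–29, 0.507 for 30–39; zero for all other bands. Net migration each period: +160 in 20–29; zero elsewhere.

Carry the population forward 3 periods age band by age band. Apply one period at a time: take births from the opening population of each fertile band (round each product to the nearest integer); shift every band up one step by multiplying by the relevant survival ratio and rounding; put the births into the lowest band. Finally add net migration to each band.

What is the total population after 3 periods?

(Bands numbered youngest = 1 to oldest = 5.)
— Period 1 —
Births: 20800 × 0.361 = 7509  |  5600 × 0.507 = 2839 — total 10348
Band 2: 13100 × 0.947 = 12406
Band 3: 11800 × 0.942 = 11116
Band 4: 20800 × 0.932 = 19386
Band 5: 5600 × 0.925 + 18700 × 0.679 = 5180 + 12697 = 17877
Net migration: Band 3 + 160 → 11276
End of period: [10348, 12406, 11276, 19386, 17877]
— Period 2 —
Births: 11276 × 0.361 = 4071  |  19386 × 0.507 = 9829 — total 13900
Band 2: 10348 × 0.947 = 9800
Band 3: 12406 × 0.942 = 11686
Band 4: 11276 × 0.932 = 10509
Band 5: 19386 × 0.925 + 17877 × 0.679 = 17932 + 12138 = 30070
Net migration: Band 3 + 160 → 11846
End of period: [13900, 9800, 11846, 10509, 30070]
— Period 3 —
Births: 11846 × 0.361 = 4276  |  10509 × 0.507 = 5328 — total 9604
Band 2: 13900 × 0.947 = 13163
Band 3: 9800 × 0.942 = 9232
Band 4: 11846 × 0.932 = 11040
Band 5: 10509 × 0.925 + 30070 × 0.679 = 9721 + 20418 = 30139
Net migration: Band 3 + 160 → 9392
End of period: [9604, 13163, 9392, 11040, 30139]
Total after period 3: 9604 + 13163 + 9392 + 11040 + 30139 = 73338

73338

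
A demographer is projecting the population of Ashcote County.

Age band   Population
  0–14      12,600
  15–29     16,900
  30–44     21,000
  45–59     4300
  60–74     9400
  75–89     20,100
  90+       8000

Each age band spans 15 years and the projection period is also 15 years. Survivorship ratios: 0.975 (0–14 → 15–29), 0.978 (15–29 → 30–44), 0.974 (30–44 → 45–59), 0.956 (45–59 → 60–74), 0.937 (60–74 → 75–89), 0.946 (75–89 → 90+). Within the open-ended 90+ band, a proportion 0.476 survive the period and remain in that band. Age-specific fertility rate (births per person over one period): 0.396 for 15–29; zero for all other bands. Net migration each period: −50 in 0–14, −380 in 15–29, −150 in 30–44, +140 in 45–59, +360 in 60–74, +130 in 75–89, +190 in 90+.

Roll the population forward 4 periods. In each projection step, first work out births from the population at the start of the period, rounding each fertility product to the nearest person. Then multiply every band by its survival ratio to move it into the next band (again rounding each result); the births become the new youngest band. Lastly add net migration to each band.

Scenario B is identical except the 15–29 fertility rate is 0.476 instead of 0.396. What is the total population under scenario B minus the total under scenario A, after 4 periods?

Period 1.
Births: 16900 × 0.396 = 6692
15–29: 12600 × 0.975 = 12285
30–44: 16900 × 0.978 = 16528
45–59: 21000 × 0.974 = 20454
60–74: 4300 × 0.956 = 4111
75–89: 9400 × 0.937 = 8808
90+: 20100 × 0.946 + 8000 × 0.476 = 19015 + 3808 = 22823
Net migration: 0–14 − 50 → 6642; 15–29 − 380 → 11905; 30–44 − 150 → 16378; 45–59 + 140 → 20594; 60–74 + 360 → 4471; 75–89 + 130 → 8938; 90+ + 190 → 23013
→ [6642, 11905, 16378, 20594, 4471, 8938, 23013]
Period 2.
Births: 11905 × 0.396 = 4714
15–29: 6642 × 0.975 = 6476
30–44: 11905 × 0.978 = 11643
45–59: 16378 × 0.974 = 15952
60–74: 20594 × 0.956 = 19688
75–89: 4471 × 0.937 = 4189
90+: 8938 × 0.946 + 23013 × 0.476 = 8455 + 10954 = 19409
Net migration: 0–14 − 50 → 4664; 15–29 − 380 → 6096; 30–44 − 150 → 11493; 45–59 + 140 → 16092; 60–74 + 360 → 20048; 75–89 + 130 → 4319; 90+ + 190 → 19599
→ [4664, 6096, 11493, 16092, 20048, 4319, 19599]
Period 3.
Births: 6096 × 0.396 = 2414
15–29: 4664 × 0.975 = 4547
30–44: 6096 × 0.978 = 5962
45–59: 11493 × 0.974 = 11194
60–74: 16092 × 0.956 = 15384
75–89: 20048 × 0.937 = 18785
90+: 4319 × 0.946 + 19599 × 0.476 = 4086 + 9329 = 13415
Net migration: 0–14 − 50 → 2364; 15–29 − 380 → 4167; 30–44 − 150 → 5812; 45–59 + 140 → 11334; 60–74 + 360 → 15744; 75–89 + 130 → 18915; 90+ + 190 → 13605
→ [2364, 4167, 5812, 11334, 15744, 18915, 13605]
Period 4.
Births: 4167 × 0.396 = 1650
15–29: 2364 × 0.975 = 2305
30–44: 4167 × 0.978 = 4075
45–59: 5812 × 0.974 = 5661
60–74: 11334 × 0.956 = 10835
75–89: 15744 × 0.937 = 14752
90+: 18915 × 0.946 + 13605 × 0.476 = 17894 + 6476 = 24370
Net migration: 0–14 − 50 → 1600; 15–29 − 380 → 1925; 30–44 − 150 → 3925; 45–59 + 140 → 5801; 60–74 + 360 → 11195; 75–89 + 130 → 14882; 90+ + 190 → 24560
→ [1600, 1925, 3925, 5801, 11195, 14882, 24560]
Scenario A total after 4 periods: 63888
Scenario B projection —
Period 1.
Births: 16900 × 0.476 = 8044
15–29: 12600 × 0.975 = 12285
30–44: 16900 × 0.978 = 16528
45–59: 21000 × 0.974 = 20454
60–74: 4300 × 0.956 = 4111
75–89: 9400 × 0.937 = 8808
90+: 20100 × 0.946 + 8000 × 0.476 = 19015 + 3808 = 22823
Net migration: 0–14 − 50 → 7994; 15–29 − 380 → 11905; 30–44 − 150 → 16378; 45–59 + 140 → 20594; 60–74 + 360 → 4471; 75–89 + 130 → 8938; 90+ + 190 → 23013
→ [7994, 11905, 16378, 20594, 4471, 8938, 23013]
Period 2.
Births: 11905 × 0.476 = 5667
15–29: 7994 × 0.975 = 7794
30–44: 11905 × 0.978 = 11643
45–59: 16378 × 0.974 = 15952
60–74: 20594 × 0.956 = 19688
75–89: 4471 × 0.937 = 4189
90+: 8938 × 0.946 + 23013 × 0.476 = 8455 + 10954 = 19409
Net migration: 0–14 − 50 → 5617; 15–29 − 380 → 7414; 30–44 − 150 → 11493; 45–59 + 140 → 16092; 60–74 + 360 → 20048; 75–89 + 130 → 4319; 90+ + 190 → 19599
→ [5617, 7414, 11493, 16092, 20048, 4319, 19599]
Period 3.
Births: 7414 × 0.476 = 3529
15–29: 5617 × 0.975 = 5477
30–44: 7414 × 0.978 = 7251
45–59: 11493 × 0.974 = 11194
60–74: 16092 × 0.956 = 15384
75–89: 20048 × 0.937 = 18785
90+: 4319 × 0.946 + 19599 × 0.476 = 4086 + 9329 = 13415
Net migration: 0–14 − 50 → 3479; 15–29 − 380 → 5097; 30–44 − 150 → 7101; 45–59 + 140 → 11334; 60–74 + 360 → 15744; 75–89 + 130 → 18915; 90+ + 190 → 13605
→ [3479, 5097, 7101, 11334, 15744, 18915, 13605]
Period 4.
Births: 5097 × 0.476 = 2426
15–29: 3479 × 0.975 = 3392
30–44: 5097 × 0.978 = 4985
45–59: 7101 × 0.974 = 6916
60–74: 11334 × 0.956 = 10835
75–89: 15744 × 0.937 = 14752
90+: 18915 × 0.946 + 13605 × 0.476 = 17894 + 6476 = 24370
Net migration: 0–14 − 50 → 2376; 15–29 − 380 → 3012; 30–44 − 150 → 4835; 45–59 + 140 → 7056; 60–74 + 360 → 11195; 75–89 + 130 → 14882; 90+ + 190 → 24560
→ [2376, 3012, 4835, 7056, 11195, 14882, 24560]
Scenario B total after 4 periods: 67916
Difference B − A = 67916 − 63888 = 4028

4028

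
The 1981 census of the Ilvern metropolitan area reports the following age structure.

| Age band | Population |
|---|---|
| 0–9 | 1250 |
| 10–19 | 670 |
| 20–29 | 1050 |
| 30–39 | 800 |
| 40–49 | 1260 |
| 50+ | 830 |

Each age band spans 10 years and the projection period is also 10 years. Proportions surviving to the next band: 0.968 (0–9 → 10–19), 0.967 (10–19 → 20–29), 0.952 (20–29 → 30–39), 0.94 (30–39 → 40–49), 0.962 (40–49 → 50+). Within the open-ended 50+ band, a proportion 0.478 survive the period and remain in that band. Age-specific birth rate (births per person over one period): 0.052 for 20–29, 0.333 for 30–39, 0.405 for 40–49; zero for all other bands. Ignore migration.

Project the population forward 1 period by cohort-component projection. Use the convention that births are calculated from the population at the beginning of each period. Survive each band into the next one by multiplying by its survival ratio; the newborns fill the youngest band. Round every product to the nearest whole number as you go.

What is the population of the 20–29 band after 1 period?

648

Period 1:
Births: 1050 × 0.052 = 55, 800 × 0.333 = 266, 1260 × 0.405 = 510 — total 831
10–19: 1250 × 0.968 = 1210
20–29: 670 × 0.967 = 648
30–39: 1050 × 0.952 = 1000
40–49: 800 × 0.94 = 752
50+: 1260 × 0.962 + 830 × 0.478 = 1212 + 397 = 1609
→ [831, 1210, 648, 1000, 752, 1609]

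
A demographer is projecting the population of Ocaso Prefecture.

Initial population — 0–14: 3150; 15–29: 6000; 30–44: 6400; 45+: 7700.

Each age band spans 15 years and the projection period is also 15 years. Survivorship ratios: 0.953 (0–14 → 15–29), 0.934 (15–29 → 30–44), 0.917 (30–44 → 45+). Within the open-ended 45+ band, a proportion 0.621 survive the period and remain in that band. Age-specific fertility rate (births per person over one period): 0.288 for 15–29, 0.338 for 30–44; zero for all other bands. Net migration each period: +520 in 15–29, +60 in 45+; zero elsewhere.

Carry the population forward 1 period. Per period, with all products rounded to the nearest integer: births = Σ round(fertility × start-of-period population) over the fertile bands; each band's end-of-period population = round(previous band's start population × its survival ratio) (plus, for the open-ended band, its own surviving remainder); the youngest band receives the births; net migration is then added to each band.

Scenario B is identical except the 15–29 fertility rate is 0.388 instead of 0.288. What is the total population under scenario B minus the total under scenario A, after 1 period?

600

Let group 1 be 0–14 through group 4 = 45+.
— Period 1 —
Births: 6000 × 0.288 = 1728 ; 6400 × 0.338 = 2163 ⇒ total 3891
Group 2: 3150 × 0.953 = 3002
Group 3: 6000 × 0.934 = 5604
Group 4: 6400 × 0.917 + 7700 × 0.621 = 5869 + 4782 = 10651
Net migration: Group 2 + 520 → 3522; Group 4 + 60 → 10711
Giving 3891 / 3522 / 5604 / 10711.
Scenario A total after 1 period: 23728
Scenario B projection —
— Period 1 —
Births: 6000 × 0.388 = 2328 ; 6400 × 0.338 = 2163 ⇒ total 4491
Group 2: 3150 × 0.953 = 3002
Group 3: 6000 × 0.934 = 5604
Group 4: 6400 × 0.917 + 7700 × 0.621 = 5869 + 4782 = 10651
Net migration: Group 2 + 520 → 3522; Group 4 + 60 → 10711
Giving 4491 / 3522 / 5604 / 10711.
Scenario B total after 1 period: 24328
Difference B − A = 24328 − 23728 = 600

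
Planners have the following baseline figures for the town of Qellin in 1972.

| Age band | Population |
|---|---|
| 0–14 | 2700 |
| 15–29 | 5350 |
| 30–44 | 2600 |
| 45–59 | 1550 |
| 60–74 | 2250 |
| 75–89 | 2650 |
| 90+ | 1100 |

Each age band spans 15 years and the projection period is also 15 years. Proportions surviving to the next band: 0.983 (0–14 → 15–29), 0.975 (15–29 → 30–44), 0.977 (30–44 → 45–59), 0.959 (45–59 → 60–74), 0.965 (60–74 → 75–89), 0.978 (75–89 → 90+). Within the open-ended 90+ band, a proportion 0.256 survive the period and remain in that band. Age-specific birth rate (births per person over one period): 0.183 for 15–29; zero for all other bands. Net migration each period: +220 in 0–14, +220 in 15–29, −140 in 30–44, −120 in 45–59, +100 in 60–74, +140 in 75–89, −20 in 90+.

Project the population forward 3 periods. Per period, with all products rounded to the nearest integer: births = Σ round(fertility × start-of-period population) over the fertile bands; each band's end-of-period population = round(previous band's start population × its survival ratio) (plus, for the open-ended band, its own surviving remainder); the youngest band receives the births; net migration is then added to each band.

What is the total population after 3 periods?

After projecting period 1:
Births: 5350 × 0.183 = 979
15–29: 2700 × 0.983 = 2654
30–44: 5350 × 0.975 = 5216
45–59: 2600 × 0.977 = 2540
60–74: 1550 × 0.959 = 1486
75–89: 2250 × 0.965 = 2171
90+: 2650 × 0.978 + 1100 × 0.256 = 2592 + 282 = 2874
Net migration: 0–14 + 220 → 1199; 15–29 + 220 → 2874; 30–44 − 140 → 5076; 45–59 − 120 → 2420; 60–74 + 100 → 1586; 75–89 + 140 → 2311; 90+ − 20 → 2854
Population now: 0–14=1199, 15–29=2874, 30–44=5076, 45–59=2420, 60–74=1586, 75–89=2311, 90+=2854
After projecting period 2:
Births: 2874 × 0.183 = 526
15–29: 1199 × 0.983 = 1179
30–44: 2874 × 0.975 = 2802
45–59: 5076 × 0.977 = 4959
60–74: 2420 × 0.959 = 2321
75–89: 1586 × 0.965 = 1530
90+: 2311 × 0.978 + 2854 × 0.256 = 2260 + 731 = 2991
Net migration: 0–14 + 220 → 746; 15–29 + 220 → 1399; 30–44 − 140 → 2662; 45–59 − 120 → 4839; 60–74 + 100 → 2421; 75–89 + 140 → 1670; 90+ − 20 → 2971
Population now: 0–14=746, 15–29=1399, 30–44=2662, 45–59=4839, 60–74=2421, 75–89=1670, 90+=2971
After projecting period 3:
Births: 1399 × 0.183 = 256
15–29: 746 × 0.983 = 733
30–44: 1399 × 0.975 = 1364
45–59: 2662 × 0.977 = 2601
60–74: 4839 × 0.959 = 4641
75–89: 2421 × 0.965 = 2336
90+: 1670 × 0.978 + 2971 × 0.256 = 1633 + 761 = 2394
Net migration: 0–14 + 220 → 476; 15–29 + 220 → 953; 30–44 − 140 → 1224; 45–59 − 120 → 2481; 60–74 + 100 → 4741; 75–89 + 140 → 2476; 90+ − 20 → 2374
Population now: 0–14=476, 15–29=953, 30–44=1224, 45–59=2481, 60–74=4741, 75–89=2476, 90+=2374
Total after period 3: 476 + 953 + 1224 + 2481 + 4741 + 2476 + 2374 = 14725

14725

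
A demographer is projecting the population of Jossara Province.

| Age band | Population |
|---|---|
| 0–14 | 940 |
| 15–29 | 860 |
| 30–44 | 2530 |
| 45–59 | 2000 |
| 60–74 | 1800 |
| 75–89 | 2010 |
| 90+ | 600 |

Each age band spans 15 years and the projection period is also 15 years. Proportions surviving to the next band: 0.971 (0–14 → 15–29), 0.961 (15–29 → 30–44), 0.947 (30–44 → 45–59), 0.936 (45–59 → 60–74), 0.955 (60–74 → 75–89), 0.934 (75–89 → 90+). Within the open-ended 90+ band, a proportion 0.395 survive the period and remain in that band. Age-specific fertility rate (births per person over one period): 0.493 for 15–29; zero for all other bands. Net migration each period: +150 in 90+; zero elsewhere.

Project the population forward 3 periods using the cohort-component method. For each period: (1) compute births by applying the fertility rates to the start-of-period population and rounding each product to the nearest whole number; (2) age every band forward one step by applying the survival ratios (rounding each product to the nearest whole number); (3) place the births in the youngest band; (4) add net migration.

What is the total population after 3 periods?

— Period 1 —
Births: 860 × 0.493 = 424
15–29: 940 × 0.971 = 913
30–44: 860 × 0.961 = 826
45–59: 2530 × 0.947 = 2396
60–74: 2000 × 0.936 = 1872
75–89: 1800 × 0.955 = 1719
90+: 2010 × 0.934 + 600 × 0.395 = 1877 + 237 = 2114
Net migration: 90+ + 150 → 2264
→ [424, 913, 826, 2396, 1872, 1719, 2264]
— Period 2 —
Births: 913 × 0.493 = 450
15–29: 424 × 0.971 = 412
30–44: 913 × 0.961 = 877
45–59: 826 × 0.947 = 782
60–74: 2396 × 0.936 = 2243
75–89: 1872 × 0.955 = 1788
90+: 1719 × 0.934 + 2264 × 0.395 = 1606 + 894 = 2500
Net migration: 90+ + 150 → 2650
→ [450, 412, 877, 782, 2243, 1788, 2650]
— Period 3 —
Births: 412 × 0.493 = 203
15–29: 450 × 0.971 = 437
30–44: 412 × 0.961 = 396
45–59: 877 × 0.947 = 831
60–74: 782 × 0.936 = 732
75–89: 2243 × 0.955 = 2142
90+: 1788 × 0.934 + 2650 × 0.395 = 1670 + 1047 = 2717
Net migration: 90+ + 150 → 2867
→ [203, 437, 396, 831, 732, 2142, 2867]
Total after period 3: 203 + 437 + 396 + 831 + 732 + 2142 + 2867 = 7608

7608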